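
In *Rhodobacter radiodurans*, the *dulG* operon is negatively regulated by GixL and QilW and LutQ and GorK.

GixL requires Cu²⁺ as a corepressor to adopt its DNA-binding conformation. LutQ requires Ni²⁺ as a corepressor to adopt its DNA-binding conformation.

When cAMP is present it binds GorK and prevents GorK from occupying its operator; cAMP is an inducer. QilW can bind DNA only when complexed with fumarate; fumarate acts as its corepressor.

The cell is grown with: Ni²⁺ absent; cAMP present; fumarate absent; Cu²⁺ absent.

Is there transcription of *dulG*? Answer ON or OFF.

ON

Cu²⁺ is absent, so GixL is inactive.
Fumarate is absent, so QilW is inactive.
Ni²⁺ is absent, so LutQ is inactive.
cAMP is present, so GorK is inactive.
With no repressor bound, *dulG* is transcribed.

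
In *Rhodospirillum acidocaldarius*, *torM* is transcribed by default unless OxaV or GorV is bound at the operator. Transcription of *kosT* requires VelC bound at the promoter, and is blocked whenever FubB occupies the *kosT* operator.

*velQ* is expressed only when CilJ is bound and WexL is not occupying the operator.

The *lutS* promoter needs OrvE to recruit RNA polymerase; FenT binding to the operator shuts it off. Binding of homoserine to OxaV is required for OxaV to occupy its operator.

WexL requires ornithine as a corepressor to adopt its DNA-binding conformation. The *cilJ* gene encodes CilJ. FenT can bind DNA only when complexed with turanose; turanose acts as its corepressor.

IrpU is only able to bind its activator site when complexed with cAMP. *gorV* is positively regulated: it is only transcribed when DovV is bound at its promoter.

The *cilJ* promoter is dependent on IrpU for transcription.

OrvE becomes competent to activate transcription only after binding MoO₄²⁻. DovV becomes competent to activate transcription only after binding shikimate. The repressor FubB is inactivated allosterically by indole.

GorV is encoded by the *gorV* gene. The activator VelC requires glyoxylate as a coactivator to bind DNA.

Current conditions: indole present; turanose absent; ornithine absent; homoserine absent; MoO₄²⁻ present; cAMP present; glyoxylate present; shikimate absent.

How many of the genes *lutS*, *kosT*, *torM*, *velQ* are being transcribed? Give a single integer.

4

MoO₄²⁻ is present, so OrvE is active.
Turanose is absent, so FenT is inactive.
No repressor is bound and OrvE is active, so *lutS* is transcribed.
→ *lutS* is ON.
Glyoxylate is present, so VelC is active.
Indole is present, so FubB is inactive.
No repressor is bound and VelC is active, so *kosT* is transcribed.
→ *kosT* is ON.
Homoserine is absent, so OxaV is inactive.
Shikimate is absent, so DovV is inactive.
Required activator DovV is absent, so *gorV* is not transcribed.
So GorV is not produced.
With no repressor bound, *torM* is transcribed.
→ *torM* is ON.
cAMP is present, so IrpU is active.
No repressor is bound and IrpU is active, so *cilJ* is transcribed.
So CilJ is produced and active.
Ornithine is absent, so WexL is inactive.
No repressor is bound and CilJ is active, so *velQ* is transcribed.
→ *velQ* is ON.
4 of the 4 genes are transcribed.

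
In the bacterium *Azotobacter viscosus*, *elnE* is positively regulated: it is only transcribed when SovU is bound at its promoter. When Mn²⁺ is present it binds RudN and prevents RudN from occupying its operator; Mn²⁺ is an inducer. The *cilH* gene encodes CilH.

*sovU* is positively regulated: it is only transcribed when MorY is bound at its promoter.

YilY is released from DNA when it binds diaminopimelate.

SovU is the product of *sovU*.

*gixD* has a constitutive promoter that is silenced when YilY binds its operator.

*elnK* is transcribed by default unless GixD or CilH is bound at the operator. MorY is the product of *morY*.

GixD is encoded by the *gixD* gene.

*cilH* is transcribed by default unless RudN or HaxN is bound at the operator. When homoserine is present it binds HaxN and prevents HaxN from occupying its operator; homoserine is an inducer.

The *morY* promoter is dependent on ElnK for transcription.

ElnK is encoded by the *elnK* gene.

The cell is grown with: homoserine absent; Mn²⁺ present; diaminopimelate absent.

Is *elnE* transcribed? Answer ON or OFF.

Diaminopimelate is absent, so YilY is active.
With repressor YilY bound, *gixD* is not transcribed.
So GixD is not produced.
Mn²⁺ is present, so RudN is inactive.
Homoserine is absent, so HaxN is active.
With repressor HaxN bound, *cilH* is not transcribed.
So CilH is not produced.
With no repressor bound, *elnK* is transcribed.
So ElnK is produced and active.
No repressor is bound and ElnK is active, so *morY* is transcribed.
So MorY is produced and active.
No repressor is bound and MorY is active, so *sovU* is transcribed.
So SovU is produced and active.
No repressor is bound and SovU is active, so *elnE* is transcribed.

ON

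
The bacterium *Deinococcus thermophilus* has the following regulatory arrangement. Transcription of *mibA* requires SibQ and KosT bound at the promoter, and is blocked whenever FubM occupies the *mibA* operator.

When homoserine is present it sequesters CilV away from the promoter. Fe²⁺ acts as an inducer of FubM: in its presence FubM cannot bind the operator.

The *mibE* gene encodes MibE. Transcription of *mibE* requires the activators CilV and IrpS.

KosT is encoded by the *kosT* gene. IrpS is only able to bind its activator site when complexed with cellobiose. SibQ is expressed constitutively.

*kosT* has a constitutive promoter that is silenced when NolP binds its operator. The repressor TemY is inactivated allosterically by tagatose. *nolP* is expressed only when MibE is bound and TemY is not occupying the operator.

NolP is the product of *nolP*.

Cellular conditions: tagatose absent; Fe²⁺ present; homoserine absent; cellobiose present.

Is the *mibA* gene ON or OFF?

Fe²⁺ is present, so FubM is inactive.
SibQ is produced constitutively and is active.
Tagatose is absent, so TemY is active.
Homoserine is absent, so CilV is active.
Cellobiose is present, so IrpS is active.
No repressor is bound and CilV and IrpS are active, so *mibE* is transcribed.
So MibE is produced and active.
With repressor TemY bound, *nolP* is not transcribed.
So NolP is not produced.
With no repressor bound, *kosT* is transcribed.
So KosT is produced and active.
No repressor is bound and SibQ and KosT are active, so *mibA* is transcribed.

ON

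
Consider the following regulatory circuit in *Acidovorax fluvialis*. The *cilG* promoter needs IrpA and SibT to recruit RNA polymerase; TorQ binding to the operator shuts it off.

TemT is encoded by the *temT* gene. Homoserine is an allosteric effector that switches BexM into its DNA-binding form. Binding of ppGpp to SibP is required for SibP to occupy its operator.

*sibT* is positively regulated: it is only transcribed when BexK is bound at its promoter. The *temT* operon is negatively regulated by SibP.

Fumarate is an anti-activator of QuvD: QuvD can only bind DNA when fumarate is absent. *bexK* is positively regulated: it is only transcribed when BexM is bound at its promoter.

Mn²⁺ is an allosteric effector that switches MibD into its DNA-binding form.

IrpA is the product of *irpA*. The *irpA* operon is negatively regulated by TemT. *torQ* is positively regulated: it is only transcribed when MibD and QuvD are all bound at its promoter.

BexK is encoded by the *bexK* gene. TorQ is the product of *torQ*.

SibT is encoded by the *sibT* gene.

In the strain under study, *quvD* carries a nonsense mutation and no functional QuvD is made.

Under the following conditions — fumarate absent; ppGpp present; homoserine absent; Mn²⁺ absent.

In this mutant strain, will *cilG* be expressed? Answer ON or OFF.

ppGpp is present, so SibP is active.
With repressor SibP bound, *temT* is not transcribed.
So TemT is not produced.
With no repressor bound, *irpA* is transcribed.
So IrpA is produced and active.
Homoserine is absent, so BexM is inactive.
Required activator BexM is absent, so *bexK* is not transcribed.
So BexK is not produced.
Required activator BexK is absent, so *sibT* is not transcribed.
So SibT is not produced.
Mn²⁺ is absent, so MibD is inactive.
QuvD is non-functional in this strain, so it has no effect.
Required activator MibD is absent, so *torQ* is not transcribed.
So TorQ is not produced.
Required activator SibT is absent, so *cilG* is not transcribed.

OFF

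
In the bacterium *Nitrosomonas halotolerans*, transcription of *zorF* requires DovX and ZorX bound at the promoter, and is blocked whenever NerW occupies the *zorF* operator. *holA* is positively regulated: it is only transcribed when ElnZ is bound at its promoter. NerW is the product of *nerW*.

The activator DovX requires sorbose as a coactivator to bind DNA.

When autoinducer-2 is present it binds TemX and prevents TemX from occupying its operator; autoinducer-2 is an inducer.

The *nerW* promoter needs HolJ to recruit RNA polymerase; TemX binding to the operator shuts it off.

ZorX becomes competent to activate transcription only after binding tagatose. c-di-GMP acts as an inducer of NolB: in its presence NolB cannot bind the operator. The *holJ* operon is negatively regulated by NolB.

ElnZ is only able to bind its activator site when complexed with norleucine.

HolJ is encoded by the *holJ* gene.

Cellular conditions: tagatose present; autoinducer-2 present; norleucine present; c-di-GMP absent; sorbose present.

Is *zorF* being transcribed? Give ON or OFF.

Sorbose is present, so DovX is active.
Autoinducer-2 is present, so TemX is inactive.
c-di-GMP is absent, so NolB is active.
With repressor NolB bound, *holJ* is not transcribed.
So HolJ is not produced.
Required activator HolJ is absent, so *nerW* is not transcribed.
So NerW is not produced.
Tagatose is present, so ZorX is active.
No repressor is bound and DovX and ZorX are active, so *zorF* is transcribed.

ON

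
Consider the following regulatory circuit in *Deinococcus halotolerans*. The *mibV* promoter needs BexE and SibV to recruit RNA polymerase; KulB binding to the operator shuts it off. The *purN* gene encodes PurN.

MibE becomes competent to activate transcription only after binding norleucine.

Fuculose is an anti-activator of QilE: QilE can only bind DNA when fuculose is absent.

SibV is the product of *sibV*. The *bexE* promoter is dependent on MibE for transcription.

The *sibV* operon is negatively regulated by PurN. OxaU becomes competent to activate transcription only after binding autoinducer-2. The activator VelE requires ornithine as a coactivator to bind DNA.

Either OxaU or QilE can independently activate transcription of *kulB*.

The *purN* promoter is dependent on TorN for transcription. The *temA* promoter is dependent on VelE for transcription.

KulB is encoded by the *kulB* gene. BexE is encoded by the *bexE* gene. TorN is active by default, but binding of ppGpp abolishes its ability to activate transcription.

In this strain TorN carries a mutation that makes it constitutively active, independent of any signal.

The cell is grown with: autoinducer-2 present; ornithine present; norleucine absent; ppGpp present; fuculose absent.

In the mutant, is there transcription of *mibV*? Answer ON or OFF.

OFF

Norleucine is absent, so MibE is inactive.
Required activator MibE is absent, so *bexE* is not transcribed.
So BexE is not produced.
Autoinducer-2 is present, so OxaU is active.
Fuculose is absent, so QilE is active.
Activator OxaU is present, so *kulB* is transcribed.
So KulB is produced and active.
TorN is constitutively active in this strain.
No repressor is bound and TorN is active, so *purN* is transcribed.
So PurN is produced and active.
With repressor PurN bound, *sibV* is not transcribed.
So SibV is not produced.
With repressor KulB bound, *mibV* is not transcribed.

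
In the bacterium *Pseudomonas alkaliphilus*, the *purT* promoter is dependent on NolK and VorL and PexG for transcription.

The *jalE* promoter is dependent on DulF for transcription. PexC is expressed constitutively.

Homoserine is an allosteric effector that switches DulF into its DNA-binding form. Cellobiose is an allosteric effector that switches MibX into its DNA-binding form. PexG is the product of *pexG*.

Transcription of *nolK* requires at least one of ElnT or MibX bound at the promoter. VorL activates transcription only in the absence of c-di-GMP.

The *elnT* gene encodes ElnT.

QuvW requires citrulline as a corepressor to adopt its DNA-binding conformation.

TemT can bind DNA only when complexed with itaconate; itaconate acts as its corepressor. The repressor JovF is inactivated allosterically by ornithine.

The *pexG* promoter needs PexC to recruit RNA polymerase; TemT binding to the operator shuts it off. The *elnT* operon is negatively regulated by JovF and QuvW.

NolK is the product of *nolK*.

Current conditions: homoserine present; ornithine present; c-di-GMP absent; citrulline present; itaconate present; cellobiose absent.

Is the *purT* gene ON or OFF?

Ornithine is present, so JovF is inactive.
Citrulline is present, so QuvW is active.
With repressor QuvW bound, *elnT* is not transcribed.
So ElnT is not produced.
Cellobiose is absent, so MibX is inactive.
No activator is available at the *nolK* promoter, so *nolK* is not transcribed.
So NolK is not produced.
c-di-GMP is absent, so VorL is active.
PexC is produced constitutively and is active.
Itaconate is present, so TemT is active.
With repressor TemT bound, *pexG* is not transcribed.
So PexG is not produced.
Required activator NolK is absent, so *purT* is not transcribed.

OFF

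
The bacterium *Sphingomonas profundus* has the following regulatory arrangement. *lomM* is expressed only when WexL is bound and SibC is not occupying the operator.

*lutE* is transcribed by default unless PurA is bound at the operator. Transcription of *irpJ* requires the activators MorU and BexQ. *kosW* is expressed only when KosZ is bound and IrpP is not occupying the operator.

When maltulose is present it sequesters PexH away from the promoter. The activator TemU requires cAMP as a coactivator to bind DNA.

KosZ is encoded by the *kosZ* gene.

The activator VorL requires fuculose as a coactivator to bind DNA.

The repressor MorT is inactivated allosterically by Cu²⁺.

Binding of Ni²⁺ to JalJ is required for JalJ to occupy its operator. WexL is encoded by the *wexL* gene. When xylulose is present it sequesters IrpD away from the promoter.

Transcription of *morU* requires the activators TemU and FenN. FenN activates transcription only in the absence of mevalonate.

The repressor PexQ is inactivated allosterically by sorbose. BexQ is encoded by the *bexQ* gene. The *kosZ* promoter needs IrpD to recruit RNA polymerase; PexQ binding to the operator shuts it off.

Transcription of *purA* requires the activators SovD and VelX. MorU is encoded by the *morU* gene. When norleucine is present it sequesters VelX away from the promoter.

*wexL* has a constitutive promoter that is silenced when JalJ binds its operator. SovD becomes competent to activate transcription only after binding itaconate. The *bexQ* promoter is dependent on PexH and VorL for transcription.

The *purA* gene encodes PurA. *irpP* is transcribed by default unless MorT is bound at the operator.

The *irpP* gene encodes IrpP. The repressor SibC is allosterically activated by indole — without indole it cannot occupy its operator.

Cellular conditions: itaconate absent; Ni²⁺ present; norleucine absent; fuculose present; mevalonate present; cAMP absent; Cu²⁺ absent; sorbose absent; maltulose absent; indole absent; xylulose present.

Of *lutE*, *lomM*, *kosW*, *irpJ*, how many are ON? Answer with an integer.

Itaconate is absent, so SovD is inactive.
Norleucine is absent, so VelX is active.
Required activator SovD is absent, so *purA* is not transcribed.
So PurA is not produced.
With no repressor bound, *lutE* is transcribed.
→ *lutE* is ON.
Ni²⁺ is present, so JalJ is active.
With repressor JalJ bound, *wexL* is not transcribed.
So WexL is not produced.
Indole is absent, so SibC is inactive.
Required activator WexL is absent, so *lomM* is not transcribed.
→ *lomM* is OFF.
Sorbose is absent, so PexQ is active.
Xylulose is present, so IrpD is inactive.
With repressor PexQ bound, *kosZ* is not transcribed.
So KosZ is not produced.
Cu²⁺ is absent, so MorT is active.
With repressor MorT bound, *irpP* is not transcribed.
So IrpP is not produced.
Required activator KosZ is absent, so *kosW* is not transcribed.
→ *kosW* is OFF.
cAMP is absent, so TemU is inactive.
Mevalonate is present, so FenN is inactive.
Required activator TemU is absent, so *morU* is not transcribed.
So MorU is not produced.
Maltulose is absent, so PexH is active.
Fuculose is present, so VorL is active.
No repressor is bound and PexH and VorL are active, so *bexQ* is transcribed.
So BexQ is produced and active.
Required activator MorU is absent, so *irpJ* is not transcribed.
→ *irpJ* is OFF.
1 of the 4 genes is transcribed.

1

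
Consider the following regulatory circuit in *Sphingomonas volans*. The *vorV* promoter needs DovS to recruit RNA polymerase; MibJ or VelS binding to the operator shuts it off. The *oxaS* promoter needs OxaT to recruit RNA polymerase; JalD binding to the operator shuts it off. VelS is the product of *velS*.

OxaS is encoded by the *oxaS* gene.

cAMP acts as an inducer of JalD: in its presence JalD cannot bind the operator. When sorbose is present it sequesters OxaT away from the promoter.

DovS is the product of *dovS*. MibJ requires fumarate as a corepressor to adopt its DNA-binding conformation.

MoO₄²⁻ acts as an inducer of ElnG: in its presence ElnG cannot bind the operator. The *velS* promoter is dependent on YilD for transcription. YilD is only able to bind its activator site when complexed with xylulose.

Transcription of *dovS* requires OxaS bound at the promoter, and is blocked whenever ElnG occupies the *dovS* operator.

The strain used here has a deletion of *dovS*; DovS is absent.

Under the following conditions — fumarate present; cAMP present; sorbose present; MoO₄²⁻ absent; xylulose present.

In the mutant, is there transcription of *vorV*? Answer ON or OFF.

OFF

Fumarate is present, so MibJ is active.
Xylulose is present, so YilD is active.
No repressor is bound and YilD is active, so *velS* is transcribed.
So VelS is produced and active.
DovS is non-functional in this strain, so it has no effect.
With repressor MibJ bound, *vorV* is not transcribed.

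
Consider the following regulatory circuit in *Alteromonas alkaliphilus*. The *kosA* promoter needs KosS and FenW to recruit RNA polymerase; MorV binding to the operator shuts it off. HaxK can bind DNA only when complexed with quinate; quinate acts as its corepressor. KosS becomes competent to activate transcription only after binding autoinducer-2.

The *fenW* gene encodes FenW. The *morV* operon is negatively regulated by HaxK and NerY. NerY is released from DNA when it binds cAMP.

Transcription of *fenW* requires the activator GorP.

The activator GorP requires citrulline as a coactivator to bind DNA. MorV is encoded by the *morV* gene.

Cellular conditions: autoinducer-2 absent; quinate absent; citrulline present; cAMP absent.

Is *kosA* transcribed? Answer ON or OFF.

Quinate is absent, so HaxK is inactive.
cAMP is absent, so NerY is active.
With repressor NerY bound, *morV* is not transcribed.
So MorV is not produced.
Autoinducer-2 is absent, so KosS is inactive.
Citrulline is present, so GorP is active.
No repressor is bound and GorP is active, so *fenW* is transcribed.
So FenW is produced and active.
Required activator KosS is absent, so *kosA* is not transcribed.

OFF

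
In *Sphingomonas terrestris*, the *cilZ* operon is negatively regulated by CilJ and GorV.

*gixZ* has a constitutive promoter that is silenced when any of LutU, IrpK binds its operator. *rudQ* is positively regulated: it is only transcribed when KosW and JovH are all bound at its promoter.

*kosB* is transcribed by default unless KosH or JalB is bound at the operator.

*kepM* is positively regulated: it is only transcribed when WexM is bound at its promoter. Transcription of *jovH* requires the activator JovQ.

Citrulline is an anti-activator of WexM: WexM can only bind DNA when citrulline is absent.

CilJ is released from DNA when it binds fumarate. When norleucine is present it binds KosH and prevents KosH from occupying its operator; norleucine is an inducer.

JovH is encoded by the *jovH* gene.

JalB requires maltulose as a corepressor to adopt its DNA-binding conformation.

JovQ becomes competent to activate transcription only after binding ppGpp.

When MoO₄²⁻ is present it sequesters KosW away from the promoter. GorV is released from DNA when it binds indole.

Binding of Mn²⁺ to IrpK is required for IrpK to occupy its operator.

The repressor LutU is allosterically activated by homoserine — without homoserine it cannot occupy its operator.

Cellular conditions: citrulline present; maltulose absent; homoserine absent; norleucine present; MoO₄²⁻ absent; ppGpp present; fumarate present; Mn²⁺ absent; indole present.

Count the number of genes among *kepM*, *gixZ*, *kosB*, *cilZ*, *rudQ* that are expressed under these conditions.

Citrulline is present, so WexM is inactive.
Required activator WexM is absent, so *kepM* is not transcribed.
→ *kepM* is OFF.
Homoserine is absent, so LutU is inactive.
Mn²⁺ is absent, so IrpK is inactive.
With no repressor bound, *gixZ* is transcribed.
→ *gixZ* is ON.
Norleucine is present, so KosH is inactive.
Maltulose is absent, so JalB is inactive.
With no repressor bound, *kosB* is transcribed.
→ *kosB* is ON.
Fumarate is present, so CilJ is inactive.
Indole is present, so GorV is inactive.
With no repressor bound, *cilZ* is transcribed.
→ *cilZ* is ON.
MoO₄²⁻ is absent, so KosW is active.
ppGpp is present, so JovQ is active.
No repressor is bound and JovQ is active, so *jovH* is transcribed.
So JovH is produced and active.
No repressor is bound and KosW and JovH are active, so *rudQ* is transcribed.
→ *rudQ* is ON.
4 of the 5 genes are transcribed.

4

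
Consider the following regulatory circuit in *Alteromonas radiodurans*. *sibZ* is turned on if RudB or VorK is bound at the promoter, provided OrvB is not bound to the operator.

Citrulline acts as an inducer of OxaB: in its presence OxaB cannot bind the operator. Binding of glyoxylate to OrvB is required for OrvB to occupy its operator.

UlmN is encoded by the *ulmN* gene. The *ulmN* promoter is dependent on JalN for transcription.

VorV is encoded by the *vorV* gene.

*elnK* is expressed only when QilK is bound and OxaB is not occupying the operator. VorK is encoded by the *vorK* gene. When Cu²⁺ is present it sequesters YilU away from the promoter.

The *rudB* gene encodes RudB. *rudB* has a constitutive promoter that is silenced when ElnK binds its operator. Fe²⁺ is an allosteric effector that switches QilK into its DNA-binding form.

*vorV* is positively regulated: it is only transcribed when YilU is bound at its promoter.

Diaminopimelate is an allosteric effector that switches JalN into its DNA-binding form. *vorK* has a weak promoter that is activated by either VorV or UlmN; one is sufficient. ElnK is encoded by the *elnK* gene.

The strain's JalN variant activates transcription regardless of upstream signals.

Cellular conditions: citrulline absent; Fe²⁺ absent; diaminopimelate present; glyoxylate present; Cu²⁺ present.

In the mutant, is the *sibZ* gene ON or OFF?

Citrulline is absent, so OxaB is active.
Fe²⁺ is absent, so QilK is inactive.
With repressor OxaB bound, *elnK* is not transcribed.
So ElnK is not produced.
With no repressor bound, *rudB* is transcribed.
So RudB is produced and active.
Glyoxylate is present, so OrvB is active.
Cu²⁺ is present, so YilU is inactive.
Required activator YilU is absent, so *vorV* is not transcribed.
So VorV is not produced.
JalN is constitutively active in this strain.
No repressor is bound and JalN is active, so *ulmN* is transcribed.
So UlmN is produced and active.
Activator UlmN is present, so *vorK* is transcribed.
So VorK is produced and active.
With repressor OrvB bound, *sibZ* is not transcribed.

OFF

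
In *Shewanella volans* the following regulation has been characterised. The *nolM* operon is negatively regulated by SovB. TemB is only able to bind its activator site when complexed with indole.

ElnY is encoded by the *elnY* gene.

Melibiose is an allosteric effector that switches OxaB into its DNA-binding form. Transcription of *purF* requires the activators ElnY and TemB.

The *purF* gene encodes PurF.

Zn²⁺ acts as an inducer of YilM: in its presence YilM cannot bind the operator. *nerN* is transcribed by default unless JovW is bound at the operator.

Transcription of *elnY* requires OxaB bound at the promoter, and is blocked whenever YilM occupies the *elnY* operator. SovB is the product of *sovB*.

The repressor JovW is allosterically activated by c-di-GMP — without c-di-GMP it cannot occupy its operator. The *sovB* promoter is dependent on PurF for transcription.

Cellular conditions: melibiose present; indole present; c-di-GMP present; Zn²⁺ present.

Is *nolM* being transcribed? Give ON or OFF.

Zn²⁺ is present, so YilM is inactive.
Melibiose is present, so OxaB is active.
No repressor is bound and OxaB is active, so *elnY* is transcribed.
So ElnY is produced and active.
Indole is present, so TemB is active.
No repressor is bound and ElnY and TemB are active, so *purF* is transcribed.
So PurF is produced and active.
No repressor is bound and PurF is active, so *sovB* is transcribed.
So SovB is produced and active.
With repressor SovB bound, *nolM* is not transcribed.

OFF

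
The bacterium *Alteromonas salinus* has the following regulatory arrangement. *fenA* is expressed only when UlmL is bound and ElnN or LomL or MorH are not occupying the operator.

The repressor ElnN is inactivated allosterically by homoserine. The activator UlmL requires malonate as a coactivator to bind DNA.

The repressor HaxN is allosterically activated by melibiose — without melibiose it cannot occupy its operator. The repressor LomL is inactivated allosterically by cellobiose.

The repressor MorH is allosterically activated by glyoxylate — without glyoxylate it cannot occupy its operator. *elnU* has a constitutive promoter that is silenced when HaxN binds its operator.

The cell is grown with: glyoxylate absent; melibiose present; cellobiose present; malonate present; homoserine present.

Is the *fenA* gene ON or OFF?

Homoserine is present, so ElnN is inactive.
Cellobiose is present, so LomL is inactive.
Glyoxylate is absent, so MorH is inactive.
Malonate is present, so UlmL is active.
No repressor is bound and UlmL is active, so *fenA* is transcribed.

ON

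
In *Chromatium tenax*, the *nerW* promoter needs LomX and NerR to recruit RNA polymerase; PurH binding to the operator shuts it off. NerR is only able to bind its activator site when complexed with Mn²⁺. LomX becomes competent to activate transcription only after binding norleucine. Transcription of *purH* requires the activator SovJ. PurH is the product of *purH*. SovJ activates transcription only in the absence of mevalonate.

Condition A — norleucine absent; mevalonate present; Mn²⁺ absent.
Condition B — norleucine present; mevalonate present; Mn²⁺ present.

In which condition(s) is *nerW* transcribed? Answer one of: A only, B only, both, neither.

Condition A:
Norleucine is absent, so LomX is inactive.
Mevalonate is present, so SovJ is inactive.
Required activator SovJ is absent, so *purH* is not transcribed.
So PurH is not produced.
Mn²⁺ is absent, so NerR is inactive.
Required activator LomX is absent, so *nerW* is not transcribed.
→ *nerW* is OFF in A.
Condition B:
Norleucine is present, so LomX is active.
Mevalonate is present, so SovJ is inactive.
Required activator SovJ is absent, so *purH* is not transcribed.
So PurH is not produced.
Mn²⁺ is present, so NerR is active.
No repressor is bound and LomX and NerR are active, so *nerW* is transcribed.
→ *nerW* is ON in B.

B only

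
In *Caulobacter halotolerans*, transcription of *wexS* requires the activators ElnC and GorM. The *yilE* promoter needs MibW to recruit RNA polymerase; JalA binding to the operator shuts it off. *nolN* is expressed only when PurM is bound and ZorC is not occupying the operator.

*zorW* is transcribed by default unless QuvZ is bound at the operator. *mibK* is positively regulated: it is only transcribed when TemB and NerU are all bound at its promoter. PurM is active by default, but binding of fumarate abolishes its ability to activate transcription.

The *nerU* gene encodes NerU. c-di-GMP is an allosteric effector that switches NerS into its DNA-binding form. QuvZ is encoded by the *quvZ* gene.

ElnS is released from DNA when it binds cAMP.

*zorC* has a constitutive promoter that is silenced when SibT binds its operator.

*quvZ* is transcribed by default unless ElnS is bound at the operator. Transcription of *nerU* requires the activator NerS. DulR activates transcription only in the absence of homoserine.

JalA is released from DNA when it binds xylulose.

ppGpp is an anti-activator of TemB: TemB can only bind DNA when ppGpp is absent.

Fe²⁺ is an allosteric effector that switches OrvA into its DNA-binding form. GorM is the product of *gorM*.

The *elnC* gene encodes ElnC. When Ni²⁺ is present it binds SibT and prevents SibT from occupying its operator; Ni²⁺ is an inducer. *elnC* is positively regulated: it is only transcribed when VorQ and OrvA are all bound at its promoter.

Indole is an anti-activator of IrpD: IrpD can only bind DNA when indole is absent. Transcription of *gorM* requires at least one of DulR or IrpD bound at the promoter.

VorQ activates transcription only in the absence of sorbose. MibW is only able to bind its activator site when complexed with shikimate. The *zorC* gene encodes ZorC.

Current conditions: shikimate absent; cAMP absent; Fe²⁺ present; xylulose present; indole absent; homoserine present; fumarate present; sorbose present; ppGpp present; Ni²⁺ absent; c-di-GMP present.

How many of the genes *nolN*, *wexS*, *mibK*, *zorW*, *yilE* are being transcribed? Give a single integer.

Ni²⁺ is absent, so SibT is active.
With repressor SibT bound, *zorC* is not transcribed.
So ZorC is not produced.
Fumarate is present, so PurM is inactive.
Required activator PurM is absent, so *nolN* is not transcribed.
→ *nolN* is OFF.
Sorbose is present, so VorQ is inactive.
Fe²⁺ is present, so OrvA is active.
Required activator VorQ is absent, so *elnC* is not transcribed.
So ElnC is not produced.
Homoserine is present, so DulR is inactive.
Indole is absent, so IrpD is active.
Activator IrpD is present, so *gorM* is transcribed.
So GorM is produced and active.
Required activator ElnC is absent, so *wexS* is not transcribed.
→ *wexS* is OFF.
ppGpp is present, so TemB is inactive.
c-di-GMP is present, so NerS is active.
No repressor is bound and NerS is active, so *nerU* is transcribed.
So NerU is produced and active.
Required activator TemB is absent, so *mibK* is not transcribed.
→ *mibK* is OFF.
cAMP is absent, so ElnS is active.
With repressor ElnS bound, *quvZ* is not transcribed.
So QuvZ is not produced.
With no repressor bound, *zorW* is transcribed.
→ *zorW* is ON.
Shikimate is absent, so MibW is inactive.
Xylulose is present, so JalA is inactive.
Required activator MibW is absent, so *yilE* is not transcribed.
→ *yilE* is OFF.
1 of the 5 genes is transcribed.

1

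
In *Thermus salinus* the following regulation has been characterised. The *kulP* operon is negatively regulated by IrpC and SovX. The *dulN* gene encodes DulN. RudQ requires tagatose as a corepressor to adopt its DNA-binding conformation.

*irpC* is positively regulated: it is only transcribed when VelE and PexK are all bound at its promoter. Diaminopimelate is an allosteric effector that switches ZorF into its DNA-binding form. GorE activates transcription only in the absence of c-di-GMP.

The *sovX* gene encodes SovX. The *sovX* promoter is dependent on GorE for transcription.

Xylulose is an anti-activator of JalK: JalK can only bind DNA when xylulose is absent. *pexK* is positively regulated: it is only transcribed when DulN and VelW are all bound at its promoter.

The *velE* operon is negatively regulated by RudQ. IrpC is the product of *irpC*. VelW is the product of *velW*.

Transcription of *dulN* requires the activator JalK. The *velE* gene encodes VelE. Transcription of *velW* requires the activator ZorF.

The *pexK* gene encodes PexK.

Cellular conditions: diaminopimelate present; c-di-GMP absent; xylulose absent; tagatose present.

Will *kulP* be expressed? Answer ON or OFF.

Tagatose is present, so RudQ is active.
With repressor RudQ bound, *velE* is not transcribed.
So VelE is not produced.
Xylulose is absent, so JalK is active.
No repressor is bound and JalK is active, so *dulN* is transcribed.
So DulN is produced and active.
Diaminopimelate is present, so ZorF is active.
No repressor is bound and ZorF is active, so *velW* is transcribed.
So VelW is produced and active.
No repressor is bound and DulN and VelW are active, so *pexK* is transcribed.
So PexK is produced and active.
Required activator VelE is absent, so *irpC* is not transcribed.
So IrpC is not produced.
c-di-GMP is absent, so GorE is active.
No repressor is bound and GorE is active, so *sovX* is transcribed.
So SovX is produced and active.
With repressor SovX bound, *kulP* is not transcribed.

OFF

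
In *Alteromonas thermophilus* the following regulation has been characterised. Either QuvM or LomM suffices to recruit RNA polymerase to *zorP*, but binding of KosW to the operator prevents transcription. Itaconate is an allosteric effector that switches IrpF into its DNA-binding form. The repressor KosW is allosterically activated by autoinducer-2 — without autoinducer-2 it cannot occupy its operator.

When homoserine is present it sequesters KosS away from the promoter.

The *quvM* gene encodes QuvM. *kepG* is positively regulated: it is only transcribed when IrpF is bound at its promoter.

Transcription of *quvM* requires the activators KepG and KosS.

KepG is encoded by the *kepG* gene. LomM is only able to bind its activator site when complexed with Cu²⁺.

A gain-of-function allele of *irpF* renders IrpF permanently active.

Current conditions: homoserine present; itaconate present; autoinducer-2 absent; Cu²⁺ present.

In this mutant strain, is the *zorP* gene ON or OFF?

ON

Autoinducer-2 is absent, so KosW is inactive.
IrpF is constitutively active in this strain.
No repressor is bound and IrpF is active, so *kepG* is transcribed.
So KepG is produced and active.
Homoserine is present, so KosS is inactive.
Required activator KosS is absent, so *quvM* is not transcribed.
So QuvM is not produced.
Cu²⁺ is present, so LomM is active.
Activator LomM is present, so *zorP* is transcribed.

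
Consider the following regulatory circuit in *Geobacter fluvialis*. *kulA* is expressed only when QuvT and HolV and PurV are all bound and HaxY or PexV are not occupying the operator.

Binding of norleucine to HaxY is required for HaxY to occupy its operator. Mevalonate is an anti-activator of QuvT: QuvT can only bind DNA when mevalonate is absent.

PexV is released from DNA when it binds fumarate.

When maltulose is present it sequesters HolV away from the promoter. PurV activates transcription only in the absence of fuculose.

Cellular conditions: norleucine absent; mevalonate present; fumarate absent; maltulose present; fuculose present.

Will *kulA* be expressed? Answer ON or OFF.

Norleucine is absent, so HaxY is inactive.
Mevalonate is present, so QuvT is inactive.
Maltulose is present, so HolV is inactive.
Fuculose is present, so PurV is inactive.
Fumarate is absent, so PexV is active.
With repressor PexV bound, *kulA* is not transcribed.

OFF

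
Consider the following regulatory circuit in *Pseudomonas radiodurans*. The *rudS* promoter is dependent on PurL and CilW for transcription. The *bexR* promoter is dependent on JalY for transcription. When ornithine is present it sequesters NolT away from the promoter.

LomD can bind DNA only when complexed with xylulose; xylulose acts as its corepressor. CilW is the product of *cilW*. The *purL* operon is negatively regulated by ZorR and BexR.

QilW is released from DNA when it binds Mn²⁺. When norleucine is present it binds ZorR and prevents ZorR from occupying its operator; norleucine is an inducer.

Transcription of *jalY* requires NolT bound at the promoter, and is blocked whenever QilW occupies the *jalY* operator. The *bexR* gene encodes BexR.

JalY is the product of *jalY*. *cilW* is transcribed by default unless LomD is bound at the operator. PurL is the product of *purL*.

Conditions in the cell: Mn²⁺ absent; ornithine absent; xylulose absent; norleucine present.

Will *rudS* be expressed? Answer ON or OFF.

ON

Norleucine is present, so ZorR is inactive.
Mn²⁺ is absent, so QilW is active.
Ornithine is absent, so NolT is active.
With repressor QilW bound, *jalY* is not transcribed.
So JalY is not produced.
Required activator JalY is absent, so *bexR* is not transcribed.
So BexR is not produced.
With no repressor bound, *purL* is transcribed.
So PurL is produced and active.
Xylulose is absent, so LomD is inactive.
With no repressor bound, *cilW* is transcribed.
So CilW is produced and active.
No repressor is bound and PurL and CilW are active, so *rudS* is transcribed.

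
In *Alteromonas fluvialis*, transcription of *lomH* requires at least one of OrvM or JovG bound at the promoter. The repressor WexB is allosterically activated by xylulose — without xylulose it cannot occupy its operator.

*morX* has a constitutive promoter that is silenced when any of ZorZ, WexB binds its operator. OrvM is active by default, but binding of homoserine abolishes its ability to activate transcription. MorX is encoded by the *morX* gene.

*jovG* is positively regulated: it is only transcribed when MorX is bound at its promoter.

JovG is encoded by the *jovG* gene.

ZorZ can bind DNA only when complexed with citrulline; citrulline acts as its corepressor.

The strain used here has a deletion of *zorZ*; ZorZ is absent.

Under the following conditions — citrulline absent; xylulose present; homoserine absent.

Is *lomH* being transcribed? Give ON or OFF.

ON

Homoserine is absent, so OrvM is active.
ZorZ is non-functional in this strain, so it has no effect.
Xylulose is present, so WexB is active.
With repressor WexB bound, *morX* is not transcribed.
So MorX is not produced.
Required activator MorX is absent, so *jovG* is not transcribed.
So JovG is not produced.
Activator OrvM is present, so *lomH* is transcribed.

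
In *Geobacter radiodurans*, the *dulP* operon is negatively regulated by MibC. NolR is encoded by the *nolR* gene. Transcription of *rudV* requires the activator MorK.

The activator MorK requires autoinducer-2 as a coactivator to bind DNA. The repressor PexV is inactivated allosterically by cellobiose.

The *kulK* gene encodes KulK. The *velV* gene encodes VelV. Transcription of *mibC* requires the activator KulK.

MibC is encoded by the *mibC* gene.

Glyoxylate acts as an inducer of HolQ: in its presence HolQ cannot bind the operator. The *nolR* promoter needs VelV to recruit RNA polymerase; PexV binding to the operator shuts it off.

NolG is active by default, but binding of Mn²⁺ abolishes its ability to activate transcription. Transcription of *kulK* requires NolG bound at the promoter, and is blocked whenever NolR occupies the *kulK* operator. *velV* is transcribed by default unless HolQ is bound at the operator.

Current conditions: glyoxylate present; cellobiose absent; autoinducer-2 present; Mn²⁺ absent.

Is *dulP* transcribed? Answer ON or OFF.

OFF

Glyoxylate is present, so HolQ is inactive.
With no repressor bound, *velV* is transcribed.
So VelV is produced and active.
Cellobiose is absent, so PexV is active.
With repressor PexV bound, *nolR* is not transcribed.
So NolR is not produced.
Mn²⁺ is absent, so NolG is active.
No repressor is bound and NolG is active, so *kulK* is transcribed.
So KulK is produced and active.
No repressor is bound and KulK is active, so *mibC* is transcribed.
So MibC is produced and active.
With repressor MibC bound, *dulP* is not transcribed.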